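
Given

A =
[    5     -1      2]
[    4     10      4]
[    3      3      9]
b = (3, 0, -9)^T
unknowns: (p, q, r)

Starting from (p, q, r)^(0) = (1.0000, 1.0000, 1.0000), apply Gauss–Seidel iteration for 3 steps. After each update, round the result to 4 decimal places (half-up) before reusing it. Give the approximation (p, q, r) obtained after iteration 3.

(1.1262, 0.0694, -1.3985)

Iteration 1:
  p = (3 - (-1)·1.0000 - (2)·1.0000) / (5) = 0.4000
  q = (0 - (4)·0.4000 - (4)·1.0000) / (10) = -0.5600
  r = (-9 - (3)·0.4000 - (3)·-0.5600) / (9) = -0.9467
Iteration 2:
  p = (3 - (-1)·-0.5600 - (2)·-0.9467) / (5) = 0.8667
  q = (0 - (4)·0.8667 - (4)·-0.9467) / (10) = 0.0320
  r = (-9 - (3)·0.8667 - (3)·0.0320) / (9) = -1.2996
Iteration 3:
  p = (3 - (-1)·0.0320 - (2)·-1.2996) / (5) = 1.1262
  q = (0 - (4)·1.1262 - (4)·-1.2996) / (10) = 0.0694
  r = (-9 - (3)·1.1262 - (3)·0.0694) / (9) = -1.3985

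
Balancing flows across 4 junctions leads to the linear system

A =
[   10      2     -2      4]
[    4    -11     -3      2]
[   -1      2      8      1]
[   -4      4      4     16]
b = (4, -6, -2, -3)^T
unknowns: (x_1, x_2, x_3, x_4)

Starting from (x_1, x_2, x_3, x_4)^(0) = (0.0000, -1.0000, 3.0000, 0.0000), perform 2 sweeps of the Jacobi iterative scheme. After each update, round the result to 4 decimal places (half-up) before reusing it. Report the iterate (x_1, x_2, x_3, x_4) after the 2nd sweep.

(0.7295, 0.8568, 0.0541, 0.1807)

Iteration 1:
  x_1 = (4 - (2)·-1.0000 - (-2)·3.0000 - (4)·0.0000) / (10) = 1.2000
  x_2 = (-6 - (4)·0.0000 - (-3)·3.0000 - (2)·0.0000) / (-11) = -0.2727
  x_3 = (-2 - (-1)·0.0000 - (2)·-1.0000 - (1)·0.0000) / (8) = 0.0000
  x_4 = (-3 - (-4)·0.0000 - (4)·-1.0000 - (4)·3.0000) / (16) = -0.6875
Iteration 2:
  x_1 = (4 - (2)·-0.2727 - (-2)·0.0000 - (4)·-0.6875) / (10) = 0.7295
  x_2 = (-6 - (4)·1.2000 - (-3)·0.0000 - (2)·-0.6875) / (-11) = 0.8568
  x_3 = (-2 - (-1)·1.2000 - (2)·-0.2727 - (1)·-0.6875) / (8) = 0.0541
  x_4 = (-3 - (-4)·1.2000 - (4)·-0.2727 - (4)·0.0000) / (16) = 0.1807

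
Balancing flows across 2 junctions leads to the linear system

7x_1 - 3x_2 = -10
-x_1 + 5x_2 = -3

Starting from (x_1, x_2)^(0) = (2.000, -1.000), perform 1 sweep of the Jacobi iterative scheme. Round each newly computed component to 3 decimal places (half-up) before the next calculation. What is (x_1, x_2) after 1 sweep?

Iteration 1:
  x_1 = (-10 - (-3)·-1.000) / (7) = -1.857
  x_2 = (-3 - (-1)·2.000) / (5) = -0.200

(-1.857, -0.200)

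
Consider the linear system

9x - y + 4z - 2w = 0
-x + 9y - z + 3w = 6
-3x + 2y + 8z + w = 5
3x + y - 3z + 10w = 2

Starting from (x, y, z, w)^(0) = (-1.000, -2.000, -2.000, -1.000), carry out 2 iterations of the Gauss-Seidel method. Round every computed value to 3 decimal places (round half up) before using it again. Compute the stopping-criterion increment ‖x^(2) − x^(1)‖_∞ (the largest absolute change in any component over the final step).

Iteration 1:
  x = (0 - (-1)·-2.000 - (4)·-2.000 - (-2)·-1.000) / (9) = 0.444
  y = (6 - (-1)·0.444 - (-1)·-2.000 - (3)·-1.000) / (9) = 0.827
  z = (5 - (-3)·0.444 - (2)·0.827 - (1)·-1.000) / (8) = 0.710
  w = (2 - (3)·0.444 - (1)·0.827 - (-3)·0.710) / (10) = 0.197
Iteration 2:
  x = (0 - (-1)·0.827 - (4)·0.710 - (-2)·0.197) / (9) = -0.180
  y = (6 - (-1)·-0.180 - (-1)·0.710 - (3)·0.197) / (9) = 0.660
  z = (5 - (-3)·-0.180 - (2)·0.660 - (1)·0.197) / (8) = 0.368
  w = (2 - (3)·-0.180 - (1)·0.660 - (-3)·0.368) / (10) = 0.298
Change: (-0.624, -0.167, -0.342, 0.101) → max |·| = 0.624

0.624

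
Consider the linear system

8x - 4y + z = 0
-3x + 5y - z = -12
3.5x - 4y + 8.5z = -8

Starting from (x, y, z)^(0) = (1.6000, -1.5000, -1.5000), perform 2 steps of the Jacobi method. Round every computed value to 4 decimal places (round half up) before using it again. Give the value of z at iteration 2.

-1.5284

Iteration 1:
  x = (0 - (-4)·-1.5000 - (1)·-1.5000) / (8) = -0.5625
  y = (-12 - (-3)·1.6000 - (-1)·-1.5000) / (5) = -1.7400
  z = (-8 - (3.5)·1.6000 - (-4)·-1.5000) / (8.5) = -2.3059
Iteration 2:
  x = (0 - (-4)·-1.7400 - (1)·-2.3059) / (8) = -0.5818
  y = (-12 - (-3)·-0.5625 - (-1)·-2.3059) / (5) = -3.1987
  z = (-8 - (3.5)·-0.5625 - (-4)·-1.7400) / (8.5) = -1.5284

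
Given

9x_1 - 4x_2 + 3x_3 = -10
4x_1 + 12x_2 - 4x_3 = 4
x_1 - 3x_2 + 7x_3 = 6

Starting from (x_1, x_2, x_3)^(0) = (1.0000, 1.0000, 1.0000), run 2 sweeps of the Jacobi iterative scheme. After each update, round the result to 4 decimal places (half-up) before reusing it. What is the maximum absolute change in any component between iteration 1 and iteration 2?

Iteration 1:
  x_1 = (-10 - (-4)·1.0000 - (3)·1.0000) / (9) = -1.0000
  x_2 = (4 - (4)·1.0000 - (-4)·1.0000) / (12) = 0.3333
  x_3 = (6 - (1)·1.0000 - (-3)·1.0000) / (7) = 1.1429
Iteration 2:
  x_1 = (-10 - (-4)·0.3333 - (3)·1.1429) / (9) = -1.3439
  x_2 = (4 - (4)·-1.0000 - (-4)·1.1429) / (12) = 1.0476
  x_3 = (6 - (1)·-1.0000 - (-3)·0.3333) / (7) = 1.1428
Change: (-0.3439, 0.7143, -0.0001) → max |·| = 0.7143

0.7143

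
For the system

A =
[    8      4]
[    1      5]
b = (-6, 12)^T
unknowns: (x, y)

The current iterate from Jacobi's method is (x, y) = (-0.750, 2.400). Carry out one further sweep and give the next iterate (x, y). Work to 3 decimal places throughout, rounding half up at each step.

(-1.950, 2.550)

One sweep:
  x = (-6 - (4)·2.400) / (8) = -1.950
  y = (12 - (1)·-0.750) / (5) = 2.550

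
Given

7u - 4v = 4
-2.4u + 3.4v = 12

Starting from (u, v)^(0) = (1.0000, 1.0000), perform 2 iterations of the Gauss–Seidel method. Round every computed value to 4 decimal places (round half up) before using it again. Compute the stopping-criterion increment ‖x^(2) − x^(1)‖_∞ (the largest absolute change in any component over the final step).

Iteration 1:
  u = (4 - (-4)·1.0000) / (7) = 1.1429
  v = (12 - (-2.4)·1.1429) / (3.4) = 4.3362
Iteration 2:
  u = (4 - (-4)·4.3362) / (7) = 3.0493
  v = (12 - (-2.4)·3.0493) / (3.4) = 5.6819
Change: (1.9064, 1.3457) → max |·| = 1.9064

1.9064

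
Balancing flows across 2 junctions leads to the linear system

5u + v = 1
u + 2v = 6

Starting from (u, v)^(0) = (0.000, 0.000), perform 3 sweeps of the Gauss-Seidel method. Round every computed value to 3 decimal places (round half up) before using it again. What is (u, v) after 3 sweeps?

Iteration 1:
  u = (1 - (1)·0.000) / (5) = 0.200
  v = (6 - (1)·0.200) / (2) = 2.900
Iteration 2:
  u = (1 - (1)·2.900) / (5) = -0.380
  v = (6 - (1)·-0.380) / (2) = 3.190
Iteration 3:
  u = (1 - (1)·3.190) / (5) = -0.438
  v = (6 - (1)·-0.438) / (2) = 3.219

(-0.438, 3.219)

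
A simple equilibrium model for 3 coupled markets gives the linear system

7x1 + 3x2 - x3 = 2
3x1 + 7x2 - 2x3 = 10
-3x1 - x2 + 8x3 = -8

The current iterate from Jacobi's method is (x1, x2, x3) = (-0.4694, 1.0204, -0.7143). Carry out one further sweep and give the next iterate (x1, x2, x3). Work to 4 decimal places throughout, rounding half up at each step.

One sweep:
  x1 = (2 - (3)·1.0204 - (-1)·-0.7143) / (7) = -0.2536
  x2 = (10 - (3)·-0.4694 - (-2)·-0.7143) / (7) = 1.4257
  x3 = (-8 - (-3)·-0.4694 - (-1)·1.0204) / (8) = -1.0485

(-0.2536, 1.4257, -1.0485)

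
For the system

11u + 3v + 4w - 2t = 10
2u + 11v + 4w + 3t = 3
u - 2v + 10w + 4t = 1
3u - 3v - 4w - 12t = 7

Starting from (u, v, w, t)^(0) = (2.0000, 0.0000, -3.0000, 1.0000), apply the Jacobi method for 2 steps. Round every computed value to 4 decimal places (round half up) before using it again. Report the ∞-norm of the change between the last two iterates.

Iteration 1:
  u = (10 - (3)·0.0000 - (4)·-3.0000 - (-2)·1.0000) / (11) = 2.1818
  v = (3 - (2)·2.0000 - (4)·-3.0000 - (3)·1.0000) / (11) = 0.7273
  w = (1 - (1)·2.0000 - (-2)·0.0000 - (4)·1.0000) / (10) = -0.5000
  t = (7 - (3)·2.0000 - (-3)·0.0000 - (-4)·-3.0000) / (-12) = 0.9167
Iteration 2:
  u = (10 - (3)·0.7273 - (4)·-0.5000 - (-2)·0.9167) / (11) = 1.0592
  v = (3 - (2)·2.1818 - (4)·-0.5000 - (3)·0.9167) / (11) = -0.1922
  w = (1 - (1)·2.1818 - (-2)·0.7273 - (4)·0.9167) / (10) = -0.3394
  t = (7 - (3)·2.1818 - (-3)·0.7273 - (-4)·-0.5000) / (-12) = -0.0530
Change: (-1.1226, -0.9195, 0.1606, -0.9697) → max |·| = 1.1226

1.1226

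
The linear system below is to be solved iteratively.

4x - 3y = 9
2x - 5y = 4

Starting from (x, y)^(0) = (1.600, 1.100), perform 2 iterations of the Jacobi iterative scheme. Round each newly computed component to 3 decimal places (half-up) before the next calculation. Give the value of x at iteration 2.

2.130

Iteration 1:
  x = (9 - (-3)·1.100) / (4) = 3.075
  y = (4 - (2)·1.600) / (-5) = -0.160
Iteration 2:
  x = (9 - (-3)·-0.160) / (4) = 2.130
  y = (4 - (2)·3.075) / (-5) = 0.430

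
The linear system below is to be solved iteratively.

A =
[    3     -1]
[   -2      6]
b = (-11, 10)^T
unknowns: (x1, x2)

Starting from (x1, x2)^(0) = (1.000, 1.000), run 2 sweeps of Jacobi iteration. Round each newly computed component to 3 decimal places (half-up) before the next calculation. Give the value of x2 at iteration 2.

Iteration 1:
  x1 = (-11 - (-1)·1.000) / (3) = -3.333
  x2 = (10 - (-2)·1.000) / (6) = 2.000
Iteration 2:
  x1 = (-11 - (-1)·2.000) / (3) = -3.000
  x2 = (10 - (-2)·-3.333) / (6) = 0.556

0.556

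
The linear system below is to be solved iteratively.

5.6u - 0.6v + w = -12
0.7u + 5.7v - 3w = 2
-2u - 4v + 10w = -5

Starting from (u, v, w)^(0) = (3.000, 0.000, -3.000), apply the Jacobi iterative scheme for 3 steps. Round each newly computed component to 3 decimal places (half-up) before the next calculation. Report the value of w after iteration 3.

-0.726

Iteration 1:
  u = (-12 - (-0.6)·0.000 - (1)·-3.000) / (5.6) = -1.607
  v = (2 - (0.7)·3.000 - (-3)·-3.000) / (5.7) = -1.596
  w = (-5 - (-2)·3.000 - (-4)·0.000) / (10) = 0.100
Iteration 2:
  u = (-12 - (-0.6)·-1.596 - (1)·0.100) / (5.6) = -2.332
  v = (2 - (0.7)·-1.607 - (-3)·0.100) / (5.7) = 0.601
  w = (-5 - (-2)·-1.607 - (-4)·-1.596) / (10) = -1.460
Iteration 3:
  u = (-12 - (-0.6)·0.601 - (1)·-1.460) / (5.6) = -1.818
  v = (2 - (0.7)·-2.332 - (-3)·-1.460) / (5.7) = -0.131
  w = (-5 - (-2)·-2.332 - (-4)·0.601) / (10) = -0.726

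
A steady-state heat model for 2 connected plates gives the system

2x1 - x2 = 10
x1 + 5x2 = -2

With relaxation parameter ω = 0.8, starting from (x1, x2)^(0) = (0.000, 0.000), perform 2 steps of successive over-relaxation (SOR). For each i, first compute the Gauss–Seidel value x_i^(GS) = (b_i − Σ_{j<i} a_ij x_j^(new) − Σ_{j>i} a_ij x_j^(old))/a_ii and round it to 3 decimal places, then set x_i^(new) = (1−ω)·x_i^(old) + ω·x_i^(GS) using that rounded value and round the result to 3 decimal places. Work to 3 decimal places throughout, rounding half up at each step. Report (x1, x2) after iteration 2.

(4.416, -1.218)

Iteration 1:
  x1: GS value = (10 - (-1)·0.000) / (2) = 5.000;  x1 ← (1−ω)·0.000 + ω·5.000 = 4.000
  x2: GS value = (-2 - (1)·4.000) / (5) = -1.200;  x2 ← (1−ω)·0.000 + ω·-1.200 = -0.960
Iteration 2:
  x1: GS value = (10 - (-1)·-0.960) / (2) = 4.520;  x1 ← (1−ω)·4.000 + ω·4.520 = 4.416
  x2: GS value = (-2 - (1)·4.416) / (5) = -1.283;  x2 ← (1−ω)·-0.960 + ω·-1.283 = -1.218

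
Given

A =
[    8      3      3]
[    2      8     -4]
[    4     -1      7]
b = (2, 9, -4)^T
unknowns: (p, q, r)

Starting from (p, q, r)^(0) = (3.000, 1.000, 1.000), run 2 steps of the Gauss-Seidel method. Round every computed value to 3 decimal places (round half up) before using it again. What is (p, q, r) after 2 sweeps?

Iteration 1:
  p = (2 - (3)·1.000 - (3)·1.000) / (8) = -0.500
  q = (9 - (2)·-0.500 - (-4)·1.000) / (8) = 1.750
  r = (-4 - (4)·-0.500 - (-1)·1.750) / (7) = -0.036
Iteration 2:
  p = (2 - (3)·1.750 - (3)·-0.036) / (8) = -0.393
  q = (9 - (2)·-0.393 - (-4)·-0.036) / (8) = 1.205
  r = (-4 - (4)·-0.393 - (-1)·1.205) / (7) = -0.175

(-0.393, 1.205, -0.175)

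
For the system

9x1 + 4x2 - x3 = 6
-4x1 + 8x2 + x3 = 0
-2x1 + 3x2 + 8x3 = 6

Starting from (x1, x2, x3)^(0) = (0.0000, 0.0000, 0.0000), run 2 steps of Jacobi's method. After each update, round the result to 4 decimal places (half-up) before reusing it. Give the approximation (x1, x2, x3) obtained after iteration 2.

(0.7500, 0.2396, 0.9167)

Iteration 1:
  x1 = (6 - (4)·0.0000 - (-1)·0.0000) / (9) = 0.6667
  x2 = (0 - (-4)·0.0000 - (1)·0.0000) / (8) = 0.0000
  x3 = (6 - (-2)·0.0000 - (3)·0.0000) / (8) = 0.7500
Iteration 2:
  x1 = (6 - (4)·0.0000 - (-1)·0.7500) / (9) = 0.7500
  x2 = (0 - (-4)·0.6667 - (1)·0.7500) / (8) = 0.2396
  x3 = (6 - (-2)·0.6667 - (3)·0.0000) / (8) = 0.9167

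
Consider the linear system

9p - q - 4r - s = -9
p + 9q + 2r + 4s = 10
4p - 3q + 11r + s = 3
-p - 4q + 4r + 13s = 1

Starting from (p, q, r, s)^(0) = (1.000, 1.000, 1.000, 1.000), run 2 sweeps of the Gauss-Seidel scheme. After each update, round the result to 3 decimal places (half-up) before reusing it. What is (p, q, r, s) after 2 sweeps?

Iteration 1:
  p = (-9 - (-1)·1.000 - (-4)·1.000 - (-1)·1.000) / (9) = -0.333
  q = (10 - (1)·-0.333 - (2)·1.000 - (4)·1.000) / (9) = 0.481
  r = (3 - (4)·-0.333 - (-3)·0.481 - (1)·1.000) / (11) = 0.434
  s = (1 - (-1)·-0.333 - (-4)·0.481 - (4)·0.434) / (13) = 0.066
Iteration 2:
  p = (-9 - (-1)·0.481 - (-4)·0.434 - (-1)·0.066) / (9) = -0.746
  q = (10 - (1)·-0.746 - (2)·0.434 - (4)·0.066) / (9) = 1.068
  r = (3 - (4)·-0.746 - (-3)·1.068 - (1)·0.066) / (11) = 0.829
  s = (1 - (-1)·-0.746 - (-4)·1.068 - (4)·0.829) / (13) = 0.093

(-0.746, 1.068, 0.829, 0.093)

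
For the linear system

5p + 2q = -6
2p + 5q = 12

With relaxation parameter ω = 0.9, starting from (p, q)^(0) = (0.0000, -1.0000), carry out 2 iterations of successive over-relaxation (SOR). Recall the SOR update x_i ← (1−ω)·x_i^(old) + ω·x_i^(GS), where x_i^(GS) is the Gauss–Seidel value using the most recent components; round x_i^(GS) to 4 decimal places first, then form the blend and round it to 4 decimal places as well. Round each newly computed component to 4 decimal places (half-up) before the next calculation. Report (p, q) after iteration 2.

(-1.9869, 3.1072)

Iteration 1:
  p: GS value = (-6 - (2)·-1.0000) / (5) = -0.8000;  p ← (1−ω)·0.0000 + ω·-0.8000 = -0.7200
  q: GS value = (12 - (2)·-0.7200) / (5) = 2.6880;  q ← (1−ω)·-1.0000 + ω·2.6880 = 2.3192
Iteration 2:
  p: GS value = (-6 - (2)·2.3192) / (5) = -2.1277;  p ← (1−ω)·-0.7200 + ω·-2.1277 = -1.9869
  q: GS value = (12 - (2)·-1.9869) / (5) = 3.1948;  q ← (1−ω)·2.3192 + ω·3.1948 = 3.1072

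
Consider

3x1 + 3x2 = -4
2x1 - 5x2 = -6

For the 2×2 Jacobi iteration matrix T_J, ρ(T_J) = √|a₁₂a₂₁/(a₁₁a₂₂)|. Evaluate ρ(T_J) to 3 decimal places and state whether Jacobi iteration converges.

0.632

a₁₂a₂₁/(a₁₁a₂₂) = (3)·(2) / ((3)·(-5)) = -0.400000
ρ = √|-0.400000| = √0.400000 = 0.632
ρ < 1, so Jacobi converges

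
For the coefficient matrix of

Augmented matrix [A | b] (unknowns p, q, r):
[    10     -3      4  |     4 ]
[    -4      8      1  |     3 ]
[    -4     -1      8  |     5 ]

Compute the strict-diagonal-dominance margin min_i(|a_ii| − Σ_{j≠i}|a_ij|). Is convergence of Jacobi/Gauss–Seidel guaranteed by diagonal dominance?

3

row 1: |10| − (3+4) = 3
row 2: |8| − (4+1) = 3
row 3: |8| − (4+1) = 3
minimum over rows = 3 → strictly diagonally dominant (convergence guaranteed)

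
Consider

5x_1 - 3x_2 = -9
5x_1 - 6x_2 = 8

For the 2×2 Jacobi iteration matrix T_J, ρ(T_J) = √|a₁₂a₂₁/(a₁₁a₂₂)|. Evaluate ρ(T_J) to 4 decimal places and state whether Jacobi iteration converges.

a₁₂a₂₁/(a₁₁a₂₂) = (-3)·(5) / ((5)·(-6)) = 0.500000
ρ = √|0.500000| = √0.500000 = 0.7071
ρ < 1, so Jacobi converges

0.7071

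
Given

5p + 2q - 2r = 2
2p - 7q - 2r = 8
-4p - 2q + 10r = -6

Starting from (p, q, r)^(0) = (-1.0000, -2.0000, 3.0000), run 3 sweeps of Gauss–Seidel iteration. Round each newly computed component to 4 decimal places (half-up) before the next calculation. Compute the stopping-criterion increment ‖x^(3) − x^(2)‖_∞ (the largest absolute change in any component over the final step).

0.3639

Iteration 1:
  p = (2 - (2)·-2.0000 - (-2)·3.0000) / (5) = 2.4000
  q = (8 - (2)·2.4000 - (-2)·3.0000) / (-7) = -1.3143
  r = (-6 - (-4)·2.4000 - (-2)·-1.3143) / (10) = 0.0971
Iteration 2:
  p = (2 - (2)·-1.3143 - (-2)·0.0971) / (5) = 0.9646
  q = (8 - (2)·0.9646 - (-2)·0.0971) / (-7) = -0.8950
  r = (-6 - (-4)·0.9646 - (-2)·-0.8950) / (10) = -0.3932
Iteration 3:
  p = (2 - (2)·-0.8950 - (-2)·-0.3932) / (5) = 0.6007
  q = (8 - (2)·0.6007 - (-2)·-0.3932) / (-7) = -0.8589
  r = (-6 - (-4)·0.6007 - (-2)·-0.8589) / (10) = -0.5315
Change: (-0.3639, 0.0361, -0.1383) → max |·| = 0.3639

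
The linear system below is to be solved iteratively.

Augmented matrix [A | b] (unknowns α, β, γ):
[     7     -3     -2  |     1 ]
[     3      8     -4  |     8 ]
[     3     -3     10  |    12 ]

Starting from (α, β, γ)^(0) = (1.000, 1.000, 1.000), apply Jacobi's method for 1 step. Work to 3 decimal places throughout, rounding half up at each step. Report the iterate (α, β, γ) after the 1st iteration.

Iteration 1:
  α = (1 - (-3)·1.000 - (-2)·1.000) / (7) = 0.857
  β = (8 - (3)·1.000 - (-4)·1.000) / (8) = 1.125
  γ = (12 - (3)·1.000 - (-3)·1.000) / (10) = 1.200

(0.857, 1.125, 1.200)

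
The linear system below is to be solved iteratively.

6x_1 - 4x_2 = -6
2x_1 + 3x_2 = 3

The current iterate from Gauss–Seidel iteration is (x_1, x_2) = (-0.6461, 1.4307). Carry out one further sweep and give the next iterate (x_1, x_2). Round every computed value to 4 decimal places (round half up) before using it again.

(-0.0462, 1.0308)

One sweep:
  x_1 = (-6 - (-4)·1.4307) / (6) = -0.0462
  x_2 = (3 - (2)·-0.0462) / (3) = 1.0308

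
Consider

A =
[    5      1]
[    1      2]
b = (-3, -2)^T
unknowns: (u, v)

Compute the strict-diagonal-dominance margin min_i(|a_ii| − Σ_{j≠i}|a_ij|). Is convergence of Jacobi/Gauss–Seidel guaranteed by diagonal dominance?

row 1: |5| − (1) = 4
row 2: |2| − (1) = 1
minimum over rows = 1 → strictly diagonally dominant (convergence guaranteed)

1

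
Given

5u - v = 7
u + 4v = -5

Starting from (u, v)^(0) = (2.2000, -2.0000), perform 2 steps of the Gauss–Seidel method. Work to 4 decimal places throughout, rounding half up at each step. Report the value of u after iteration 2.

1.1000

Iteration 1:
  u = (7 - (-1)·-2.0000) / (5) = 1.0000
  v = (-5 - (1)·1.0000) / (4) = -1.5000
Iteration 2:
  u = (7 - (-1)·-1.5000) / (5) = 1.1000
  v = (-5 - (1)·1.1000) / (4) = -1.5250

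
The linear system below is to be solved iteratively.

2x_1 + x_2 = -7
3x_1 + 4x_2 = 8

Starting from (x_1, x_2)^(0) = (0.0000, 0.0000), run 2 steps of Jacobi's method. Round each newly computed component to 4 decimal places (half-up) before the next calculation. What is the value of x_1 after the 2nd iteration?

Iteration 1:
  x_1 = (-7 - (1)·0.0000) / (2) = -3.5000
  x_2 = (8 - (3)·0.0000) / (4) = 2.0000
Iteration 2:
  x_1 = (-7 - (1)·2.0000) / (2) = -4.5000
  x_2 = (8 - (3)·-3.5000) / (4) = 4.6250

-4.5000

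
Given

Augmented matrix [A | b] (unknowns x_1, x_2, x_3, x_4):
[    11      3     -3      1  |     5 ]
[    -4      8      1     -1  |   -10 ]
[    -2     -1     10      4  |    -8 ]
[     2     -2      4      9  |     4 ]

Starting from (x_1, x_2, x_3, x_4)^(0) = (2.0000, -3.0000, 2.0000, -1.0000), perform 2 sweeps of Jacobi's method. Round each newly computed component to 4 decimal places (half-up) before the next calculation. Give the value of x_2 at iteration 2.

-0.4524

Iteration 1:
  x_1 = (5 - (3)·-3.0000 - (-3)·2.0000 - (1)·-1.0000) / (11) = 1.9091
  x_2 = (-10 - (-4)·2.0000 - (1)·2.0000 - (-1)·-1.0000) / (8) = -0.6250
  x_3 = (-8 - (-2)·2.0000 - (-1)·-3.0000 - (4)·-1.0000) / (10) = -0.3000
  x_4 = (4 - (2)·2.0000 - (-2)·-3.0000 - (4)·2.0000) / (9) = -1.5556
Iteration 2:
  x_1 = (5 - (3)·-0.6250 - (-3)·-0.3000 - (1)·-1.5556) / (11) = 0.6846
  x_2 = (-10 - (-4)·1.9091 - (1)·-0.3000 - (-1)·-1.5556) / (8) = -0.4524
  x_3 = (-8 - (-2)·1.9091 - (-1)·-0.6250 - (4)·-1.5556) / (10) = 0.1416
  x_4 = (4 - (2)·1.9091 - (-2)·-0.6250 - (4)·-0.3000) / (9) = 0.0146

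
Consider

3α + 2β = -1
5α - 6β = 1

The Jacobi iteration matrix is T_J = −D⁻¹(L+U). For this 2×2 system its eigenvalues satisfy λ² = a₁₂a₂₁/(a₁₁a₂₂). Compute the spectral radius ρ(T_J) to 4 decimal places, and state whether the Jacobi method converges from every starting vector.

0.7454

a₁₂a₂₁/(a₁₁a₂₂) = (2)·(5) / ((3)·(-6)) = -0.555556
ρ = √|-0.555556| = √0.555556 = 0.7454
ρ < 1, so Jacobi converges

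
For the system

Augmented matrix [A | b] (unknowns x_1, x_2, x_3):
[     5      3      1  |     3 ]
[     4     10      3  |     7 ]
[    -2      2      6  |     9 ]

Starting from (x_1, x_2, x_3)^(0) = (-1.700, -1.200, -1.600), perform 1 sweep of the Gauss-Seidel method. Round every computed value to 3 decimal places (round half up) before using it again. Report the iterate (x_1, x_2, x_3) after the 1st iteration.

Iteration 1:
  x_1 = (3 - (3)·-1.200 - (1)·-1.600) / (5) = 1.640
  x_2 = (7 - (4)·1.640 - (3)·-1.600) / (10) = 0.524
  x_3 = (9 - (-2)·1.640 - (2)·0.524) / (6) = 1.872

(1.640, 0.524, 1.872)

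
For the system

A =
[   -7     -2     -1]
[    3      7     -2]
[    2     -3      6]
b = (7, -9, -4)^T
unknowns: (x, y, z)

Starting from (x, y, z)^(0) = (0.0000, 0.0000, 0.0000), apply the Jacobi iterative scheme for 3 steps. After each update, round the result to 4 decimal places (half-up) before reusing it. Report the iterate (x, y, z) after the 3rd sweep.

(-0.5612, -1.3343, -1.0113)

Iteration 1:
  x = (7 - (-2)·0.0000 - (-1)·0.0000) / (-7) = -1.0000
  y = (-9 - (3)·0.0000 - (-2)·0.0000) / (7) = -1.2857
  z = (-4 - (2)·0.0000 - (-3)·0.0000) / (6) = -0.6667
Iteration 2:
  x = (7 - (-2)·-1.2857 - (-1)·-0.6667) / (-7) = -0.5374
  y = (-9 - (3)·-1.0000 - (-2)·-0.6667) / (7) = -1.0476
  z = (-4 - (2)·-1.0000 - (-3)·-1.2857) / (6) = -0.9762
Iteration 3:
  x = (7 - (-2)·-1.0476 - (-1)·-0.9762) / (-7) = -0.5612
  y = (-9 - (3)·-0.5374 - (-2)·-0.9762) / (7) = -1.3343
  z = (-4 - (2)·-0.5374 - (-3)·-1.0476) / (6) = -1.0113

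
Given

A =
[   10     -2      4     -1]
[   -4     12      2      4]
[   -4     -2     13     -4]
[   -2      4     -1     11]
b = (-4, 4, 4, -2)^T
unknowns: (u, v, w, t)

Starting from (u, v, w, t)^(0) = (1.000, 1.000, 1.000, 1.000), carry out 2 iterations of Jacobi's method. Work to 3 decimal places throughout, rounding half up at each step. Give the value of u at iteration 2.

-0.825

Iteration 1:
  u = (-4 - (-2)·1.000 - (4)·1.000 - (-1)·1.000) / (10) = -0.500
  v = (4 - (-4)·1.000 - (2)·1.000 - (4)·1.000) / (12) = 0.167
  w = (4 - (-4)·1.000 - (-2)·1.000 - (-4)·1.000) / (13) = 1.077
  t = (-2 - (-2)·1.000 - (4)·1.000 - (-1)·1.000) / (11) = -0.273
Iteration 2:
  u = (-4 - (-2)·0.167 - (4)·1.077 - (-1)·-0.273) / (10) = -0.825
  v = (4 - (-4)·-0.500 - (2)·1.077 - (4)·-0.273) / (12) = 0.078
  w = (4 - (-4)·-0.500 - (-2)·0.167 - (-4)·-0.273) / (13) = 0.096
  t = (-2 - (-2)·-0.500 - (4)·0.167 - (-1)·1.077) / (11) = -0.236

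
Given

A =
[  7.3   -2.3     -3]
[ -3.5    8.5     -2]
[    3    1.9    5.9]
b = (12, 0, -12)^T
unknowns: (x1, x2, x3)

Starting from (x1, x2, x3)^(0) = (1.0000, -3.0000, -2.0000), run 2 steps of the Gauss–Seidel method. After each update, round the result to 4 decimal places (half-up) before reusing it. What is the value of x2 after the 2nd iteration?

-0.1202

Iteration 1:
  x1 = (12 - (-2.3)·-3.0000 - (-3)·-2.0000) / (7.3) = -0.1233
  x2 = (0 - (-3.5)·-0.1233 - (-2)·-2.0000) / (8.5) = -0.5214
  x3 = (-12 - (3)·-0.1233 - (1.9)·-0.5214) / (5.9) = -1.8033
Iteration 2:
  x1 = (12 - (-2.3)·-0.5214 - (-3)·-1.8033) / (7.3) = 0.7385
  x2 = (0 - (-3.5)·0.7385 - (-2)·-1.8033) / (8.5) = -0.1202
  x3 = (-12 - (3)·0.7385 - (1.9)·-0.1202) / (5.9) = -2.3707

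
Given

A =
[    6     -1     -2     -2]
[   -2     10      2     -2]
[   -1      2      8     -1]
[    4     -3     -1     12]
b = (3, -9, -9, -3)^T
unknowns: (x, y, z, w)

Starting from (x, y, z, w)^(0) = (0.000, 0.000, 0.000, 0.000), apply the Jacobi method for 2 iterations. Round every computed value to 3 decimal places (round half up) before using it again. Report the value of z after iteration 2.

-0.869

Iteration 1:
  x = (3 - (-1)·0.000 - (-2)·0.000 - (-2)·0.000) / (6) = 0.500
  y = (-9 - (-2)·0.000 - (2)·0.000 - (-2)·0.000) / (10) = -0.900
  z = (-9 - (-1)·0.000 - (2)·0.000 - (-1)·0.000) / (8) = -1.125
  w = (-3 - (4)·0.000 - (-3)·0.000 - (-1)·0.000) / (12) = -0.250
Iteration 2:
  x = (3 - (-1)·-0.900 - (-2)·-1.125 - (-2)·-0.250) / (6) = -0.108
  y = (-9 - (-2)·0.500 - (2)·-1.125 - (-2)·-0.250) / (10) = -0.625
  z = (-9 - (-1)·0.500 - (2)·-0.900 - (-1)·-0.250) / (8) = -0.869
  w = (-3 - (4)·0.500 - (-3)·-0.900 - (-1)·-1.125) / (12) = -0.735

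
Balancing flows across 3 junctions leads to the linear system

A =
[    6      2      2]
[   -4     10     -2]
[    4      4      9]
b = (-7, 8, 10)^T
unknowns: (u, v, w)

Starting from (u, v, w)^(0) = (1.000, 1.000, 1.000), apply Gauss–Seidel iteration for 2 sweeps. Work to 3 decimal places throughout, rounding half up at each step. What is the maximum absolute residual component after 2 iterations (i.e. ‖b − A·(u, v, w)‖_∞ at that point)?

Iteration 1:
  u = (-7 - (2)·1.000 - (2)·1.000) / (6) = -1.833
  v = (8 - (-4)·-1.833 - (-2)·1.000) / (10) = 0.267
  w = (10 - (4)·-1.833 - (4)·0.267) / (9) = 1.807
Iteration 2:
  u = (-7 - (2)·0.267 - (2)·1.807) / (6) = -1.858
  v = (8 - (-4)·-1.858 - (-2)·1.807) / (10) = 0.418
  w = (10 - (4)·-1.858 - (4)·0.418) / (9) = 1.751
Residual b − A·x = (-0.190, -0.110, 0.001); ∞-norm = 0.190

0.190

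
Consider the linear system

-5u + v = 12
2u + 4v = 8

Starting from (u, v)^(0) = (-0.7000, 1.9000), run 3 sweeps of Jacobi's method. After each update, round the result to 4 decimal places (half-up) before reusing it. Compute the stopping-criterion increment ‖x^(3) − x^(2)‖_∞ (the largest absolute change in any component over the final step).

0.1320

Iteration 1:
  u = (12 - (1)·1.9000) / (-5) = -2.0200
  v = (8 - (2)·-0.7000) / (4) = 2.3500
Iteration 2:
  u = (12 - (1)·2.3500) / (-5) = -1.9300
  v = (8 - (2)·-2.0200) / (4) = 3.0100
Iteration 3:
  u = (12 - (1)·3.0100) / (-5) = -1.7980
  v = (8 - (2)·-1.9300) / (4) = 2.9650
Change: (0.1320, -0.0450) → max |·| = 0.1320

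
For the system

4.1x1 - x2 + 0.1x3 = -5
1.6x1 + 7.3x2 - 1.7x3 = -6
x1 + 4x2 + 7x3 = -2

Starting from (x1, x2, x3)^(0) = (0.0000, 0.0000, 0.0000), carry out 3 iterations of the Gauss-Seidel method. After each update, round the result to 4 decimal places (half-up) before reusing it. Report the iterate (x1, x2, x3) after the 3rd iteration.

(-1.3400, -0.4862, 0.1835)

Iteration 1:
  x1 = (-5 - (-1)·0.0000 - (0.1)·0.0000) / (4.1) = -1.2195
  x2 = (-6 - (1.6)·-1.2195 - (-1.7)·0.0000) / (7.3) = -0.5546
  x3 = (-2 - (1)·-1.2195 - (4)·-0.5546) / (7) = 0.2054
Iteration 2:
  x1 = (-5 - (-1)·-0.5546 - (0.1)·0.2054) / (4.1) = -1.3598
  x2 = (-6 - (1.6)·-1.3598 - (-1.7)·0.2054) / (7.3) = -0.4760
  x3 = (-2 - (1)·-1.3598 - (4)·-0.4760) / (7) = 0.1805
Iteration 3:
  x1 = (-5 - (-1)·-0.4760 - (0.1)·0.1805) / (4.1) = -1.3400
  x2 = (-6 - (1.6)·-1.3400 - (-1.7)·0.1805) / (7.3) = -0.4862
  x3 = (-2 - (1)·-1.3400 - (4)·-0.4862) / (7) = 0.1835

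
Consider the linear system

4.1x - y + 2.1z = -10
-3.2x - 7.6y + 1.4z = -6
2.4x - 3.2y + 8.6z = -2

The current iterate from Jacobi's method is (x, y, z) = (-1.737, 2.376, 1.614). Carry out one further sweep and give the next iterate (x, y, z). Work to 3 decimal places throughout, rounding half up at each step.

One sweep:
  x = (-10 - (-1)·2.376 - (2.1)·1.614) / (4.1) = -2.686
  y = (-6 - (-3.2)·-1.737 - (1.4)·1.614) / (-7.6) = 1.818
  z = (-2 - (2.4)·-1.737 - (-3.2)·2.376) / (8.6) = 1.136

(-2.686, 1.818, 1.136)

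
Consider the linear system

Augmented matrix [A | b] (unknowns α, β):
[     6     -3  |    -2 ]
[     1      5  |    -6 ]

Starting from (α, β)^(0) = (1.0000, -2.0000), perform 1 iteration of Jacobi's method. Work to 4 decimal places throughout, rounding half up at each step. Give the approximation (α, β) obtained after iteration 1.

Iteration 1:
  α = (-2 - (-3)·-2.0000) / (6) = -1.3333
  β = (-6 - (1)·1.0000) / (5) = -1.4000

(-1.3333, -1.4000)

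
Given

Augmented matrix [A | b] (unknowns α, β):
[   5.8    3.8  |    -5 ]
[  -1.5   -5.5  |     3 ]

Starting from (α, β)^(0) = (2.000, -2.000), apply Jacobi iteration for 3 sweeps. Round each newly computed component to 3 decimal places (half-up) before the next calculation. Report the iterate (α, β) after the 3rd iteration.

(-0.424, -0.505)

Iteration 1:
  α = (-5 - (3.8)·-2.000) / (5.8) = 0.448
  β = (3 - (-1.5)·2.000) / (-5.5) = -1.091
Iteration 2:
  α = (-5 - (3.8)·-1.091) / (5.8) = -0.147
  β = (3 - (-1.5)·0.448) / (-5.5) = -0.668
Iteration 3:
  α = (-5 - (3.8)·-0.668) / (5.8) = -0.424
  β = (3 - (-1.5)·-0.147) / (-5.5) = -0.505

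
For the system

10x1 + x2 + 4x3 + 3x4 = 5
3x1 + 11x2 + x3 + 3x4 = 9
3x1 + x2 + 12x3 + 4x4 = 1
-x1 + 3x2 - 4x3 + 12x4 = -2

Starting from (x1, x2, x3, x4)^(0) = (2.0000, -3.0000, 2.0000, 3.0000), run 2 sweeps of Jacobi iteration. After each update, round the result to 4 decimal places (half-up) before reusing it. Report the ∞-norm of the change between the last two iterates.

1.8654

Iteration 1:
  x1 = (5 - (1)·-3.0000 - (4)·2.0000 - (3)·3.0000) / (10) = -0.9000
  x2 = (9 - (3)·2.0000 - (1)·2.0000 - (3)·3.0000) / (11) = -0.7273
  x3 = (1 - (3)·2.0000 - (1)·-3.0000 - (4)·3.0000) / (12) = -1.1667
  x4 = (-2 - (-1)·2.0000 - (3)·-3.0000 - (-4)·2.0000) / (12) = 1.4167
Iteration 2:
  x1 = (5 - (1)·-0.7273 - (4)·-1.1667 - (3)·1.4167) / (10) = 0.6144
  x2 = (9 - (3)·-0.9000 - (1)·-1.1667 - (3)·1.4167) / (11) = 0.7833
  x3 = (1 - (3)·-0.9000 - (1)·-0.7273 - (4)·1.4167) / (12) = -0.1033
  x4 = (-2 - (-1)·-0.9000 - (3)·-0.7273 - (-4)·-1.1667) / (12) = -0.4487
Change: (1.5144, 1.5106, 1.0634, -1.8654) → max |·| = 1.8654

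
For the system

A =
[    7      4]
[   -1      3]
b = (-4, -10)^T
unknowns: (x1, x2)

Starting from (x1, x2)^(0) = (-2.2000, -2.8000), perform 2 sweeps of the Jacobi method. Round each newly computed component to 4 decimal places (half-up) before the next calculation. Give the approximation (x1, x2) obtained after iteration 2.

Iteration 1:
  x1 = (-4 - (4)·-2.8000) / (7) = 1.0286
  x2 = (-10 - (-1)·-2.2000) / (3) = -4.0667
Iteration 2:
  x1 = (-4 - (4)·-4.0667) / (7) = 1.7524
  x2 = (-10 - (-1)·1.0286) / (3) = -2.9905

(1.7524, -2.9905)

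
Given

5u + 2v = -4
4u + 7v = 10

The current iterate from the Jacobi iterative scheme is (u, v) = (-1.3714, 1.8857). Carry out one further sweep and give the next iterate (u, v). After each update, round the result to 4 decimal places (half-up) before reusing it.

One sweep:
  u = (-4 - (2)·1.8857) / (5) = -1.5543
  v = (10 - (4)·-1.3714) / (7) = 2.2122

(-1.5543, 2.2122)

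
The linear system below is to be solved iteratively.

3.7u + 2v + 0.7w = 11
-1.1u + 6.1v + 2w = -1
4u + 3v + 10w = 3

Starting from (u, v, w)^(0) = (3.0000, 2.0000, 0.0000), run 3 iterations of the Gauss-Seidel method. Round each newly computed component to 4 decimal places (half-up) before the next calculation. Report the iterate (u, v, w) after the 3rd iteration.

Iteration 1:
  u = (11 - (2)·2.0000 - (0.7)·0.0000) / (3.7) = 1.8919
  v = (-1 - (-1.1)·1.8919 - (2)·0.0000) / (6.1) = 0.1772
  w = (3 - (4)·1.8919 - (3)·0.1772) / (10) = -0.5099
Iteration 2:
  u = (11 - (2)·0.1772 - (0.7)·-0.5099) / (3.7) = 2.9737
  v = (-1 - (-1.1)·2.9737 - (2)·-0.5099) / (6.1) = 0.5395
  w = (3 - (4)·2.9737 - (3)·0.5395) / (10) = -1.0513
Iteration 3:
  u = (11 - (2)·0.5395 - (0.7)·-1.0513) / (3.7) = 2.8802
  v = (-1 - (-1.1)·2.8802 - (2)·-1.0513) / (6.1) = 0.7001
  w = (3 - (4)·2.8802 - (3)·0.7001) / (10) = -1.0621

(2.8802, 0.7001, -1.0621)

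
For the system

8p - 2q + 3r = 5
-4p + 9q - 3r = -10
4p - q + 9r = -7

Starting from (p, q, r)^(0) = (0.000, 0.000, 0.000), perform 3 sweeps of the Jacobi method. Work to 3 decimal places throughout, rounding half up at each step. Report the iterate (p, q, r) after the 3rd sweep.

Iteration 1:
  p = (5 - (-2)·0.000 - (3)·0.000) / (8) = 0.625
  q = (-10 - (-4)·0.000 - (-3)·0.000) / (9) = -1.111
  r = (-7 - (4)·0.000 - (-1)·0.000) / (9) = -0.778
Iteration 2:
  p = (5 - (-2)·-1.111 - (3)·-0.778) / (8) = 0.639
  q = (-10 - (-4)·0.625 - (-3)·-0.778) / (9) = -1.093
  r = (-7 - (4)·0.625 - (-1)·-1.111) / (9) = -1.179
Iteration 3:
  p = (5 - (-2)·-1.093 - (3)·-1.179) / (8) = 0.794
  q = (-10 - (-4)·0.639 - (-3)·-1.179) / (9) = -1.220
  r = (-7 - (4)·0.639 - (-1)·-1.093) / (9) = -1.183

(0.794, -1.220, -1.183)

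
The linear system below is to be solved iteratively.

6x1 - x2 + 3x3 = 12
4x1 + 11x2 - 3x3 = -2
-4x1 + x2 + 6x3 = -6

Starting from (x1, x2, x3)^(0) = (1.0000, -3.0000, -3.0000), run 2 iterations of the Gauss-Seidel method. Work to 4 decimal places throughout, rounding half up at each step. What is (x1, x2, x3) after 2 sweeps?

Iteration 1:
  x1 = (12 - (-1)·-3.0000 - (3)·-3.0000) / (6) = 3.0000
  x2 = (-2 - (4)·3.0000 - (-3)·-3.0000) / (11) = -2.0909
  x3 = (-6 - (-4)·3.0000 - (1)·-2.0909) / (6) = 1.3485
Iteration 2:
  x1 = (12 - (-1)·-2.0909 - (3)·1.3485) / (6) = 0.9773
  x2 = (-2 - (4)·0.9773 - (-3)·1.3485) / (11) = -0.1694
  x3 = (-6 - (-4)·0.9773 - (1)·-0.1694) / (6) = -0.3202

(0.9773, -0.1694, -0.3202)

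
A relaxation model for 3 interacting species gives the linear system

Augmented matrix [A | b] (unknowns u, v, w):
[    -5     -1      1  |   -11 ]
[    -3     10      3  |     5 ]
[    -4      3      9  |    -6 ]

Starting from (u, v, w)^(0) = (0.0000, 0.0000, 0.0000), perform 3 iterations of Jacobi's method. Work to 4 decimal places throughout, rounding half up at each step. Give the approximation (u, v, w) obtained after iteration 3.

(1.9569, 1.0467, -0.2459)

Iteration 1:
  u = (-11 - (-1)·0.0000 - (1)·0.0000) / (-5) = 2.2000
  v = (5 - (-3)·0.0000 - (3)·0.0000) / (10) = 0.5000
  w = (-6 - (-4)·0.0000 - (3)·0.0000) / (9) = -0.6667
Iteration 2:
  u = (-11 - (-1)·0.5000 - (1)·-0.6667) / (-5) = 1.9667
  v = (5 - (-3)·2.2000 - (3)·-0.6667) / (10) = 1.3600
  w = (-6 - (-4)·2.2000 - (3)·0.5000) / (9) = 0.1444
Iteration 3:
  u = (-11 - (-1)·1.3600 - (1)·0.1444) / (-5) = 1.9569
  v = (5 - (-3)·1.9667 - (3)·0.1444) / (10) = 1.0467
  w = (-6 - (-4)·1.9667 - (3)·1.3600) / (9) = -0.2459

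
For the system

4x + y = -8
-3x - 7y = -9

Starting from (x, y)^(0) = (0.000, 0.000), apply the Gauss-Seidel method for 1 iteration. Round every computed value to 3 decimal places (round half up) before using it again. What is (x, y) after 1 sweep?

Iteration 1:
  x = (-8 - (1)·0.000) / (4) = -2.000
  y = (-9 - (-3)·-2.000) / (-7) = 2.143

(-2.000, 2.143)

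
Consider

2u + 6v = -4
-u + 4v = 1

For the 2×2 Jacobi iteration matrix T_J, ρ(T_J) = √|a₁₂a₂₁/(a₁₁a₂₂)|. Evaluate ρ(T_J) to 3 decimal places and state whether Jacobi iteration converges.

0.866

a₁₂a₂₁/(a₁₁a₂₂) = (6)·(-1) / ((2)·(4)) = -0.750000
ρ = √|-0.750000| = √0.750000 = 0.866
ρ < 1, so Jacobi converges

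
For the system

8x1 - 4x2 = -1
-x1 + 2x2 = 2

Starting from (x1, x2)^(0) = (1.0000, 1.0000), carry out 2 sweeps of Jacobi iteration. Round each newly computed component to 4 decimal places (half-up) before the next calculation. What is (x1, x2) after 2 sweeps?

(0.6250, 1.1875)

Iteration 1:
  x1 = (-1 - (-4)·1.0000) / (8) = 0.3750
  x2 = (2 - (-1)·1.0000) / (2) = 1.5000
Iteration 2:
  x1 = (-1 - (-4)·1.5000) / (8) = 0.6250
  x2 = (2 - (-1)·0.3750) / (2) = 1.1875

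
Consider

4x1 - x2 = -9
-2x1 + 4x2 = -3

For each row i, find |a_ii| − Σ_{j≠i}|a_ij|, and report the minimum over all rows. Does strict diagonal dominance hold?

row 1: |4| − (1) = 3
row 2: |4| − (2) = 2
minimum over rows = 2 → strictly diagonally dominant (convergence guaranteed)

2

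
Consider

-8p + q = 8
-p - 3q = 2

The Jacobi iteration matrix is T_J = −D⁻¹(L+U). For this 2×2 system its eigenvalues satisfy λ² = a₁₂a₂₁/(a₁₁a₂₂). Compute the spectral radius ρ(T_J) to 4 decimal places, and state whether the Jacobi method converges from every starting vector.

0.2041

a₁₂a₂₁/(a₁₁a₂₂) = (1)·(-1) / ((-8)·(-3)) = -0.041667
ρ = √|-0.041667| = √0.041667 = 0.2041
ρ < 1, so Jacobi converges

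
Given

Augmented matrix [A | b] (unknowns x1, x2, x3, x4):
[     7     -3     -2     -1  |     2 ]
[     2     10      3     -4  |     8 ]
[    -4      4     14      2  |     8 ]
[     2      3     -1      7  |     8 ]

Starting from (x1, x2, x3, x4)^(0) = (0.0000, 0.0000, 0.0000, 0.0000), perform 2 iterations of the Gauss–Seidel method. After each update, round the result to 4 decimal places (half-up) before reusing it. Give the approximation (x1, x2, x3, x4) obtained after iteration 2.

(0.8452, 0.8210, 0.4632, 0.6157)

Iteration 1:
  x1 = (2 - (-3)·0.0000 - (-2)·0.0000 - (-1)·0.0000) / (7) = 0.2857
  x2 = (8 - (2)·0.2857 - (3)·0.0000 - (-4)·0.0000) / (10) = 0.7429
  x3 = (8 - (-4)·0.2857 - (4)·0.7429 - (2)·0.0000) / (14) = 0.4408
  x4 = (8 - (2)·0.2857 - (3)·0.7429 - (-1)·0.4408) / (7) = 0.8058
Iteration 2:
  x1 = (2 - (-3)·0.7429 - (-2)·0.4408 - (-1)·0.8058) / (7) = 0.8452
  x2 = (8 - (2)·0.8452 - (3)·0.4408 - (-4)·0.8058) / (10) = 0.8210
  x3 = (8 - (-4)·0.8452 - (4)·0.8210 - (2)·0.8058) / (14) = 0.4632
  x4 = (8 - (2)·0.8452 - (3)·0.8210 - (-1)·0.4632) / (7) = 0.6157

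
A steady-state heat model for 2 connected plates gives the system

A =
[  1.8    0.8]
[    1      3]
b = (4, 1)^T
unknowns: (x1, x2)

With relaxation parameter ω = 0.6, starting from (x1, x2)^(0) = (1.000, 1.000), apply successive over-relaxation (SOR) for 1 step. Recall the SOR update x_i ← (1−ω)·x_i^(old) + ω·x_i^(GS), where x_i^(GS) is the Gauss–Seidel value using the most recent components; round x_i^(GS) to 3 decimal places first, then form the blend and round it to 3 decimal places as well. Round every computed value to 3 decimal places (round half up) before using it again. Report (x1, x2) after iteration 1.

(1.467, 0.306)

Iteration 1:
  x1: GS value = (4 - (0.8)·1.000) / (1.8) = 1.778;  x1 ← (1−ω)·1.000 + ω·1.778 = 1.467
  x2: GS value = (1 - (1)·1.467) / (3) = -0.156;  x2 ← (1−ω)·1.000 + ω·-0.156 = 0.306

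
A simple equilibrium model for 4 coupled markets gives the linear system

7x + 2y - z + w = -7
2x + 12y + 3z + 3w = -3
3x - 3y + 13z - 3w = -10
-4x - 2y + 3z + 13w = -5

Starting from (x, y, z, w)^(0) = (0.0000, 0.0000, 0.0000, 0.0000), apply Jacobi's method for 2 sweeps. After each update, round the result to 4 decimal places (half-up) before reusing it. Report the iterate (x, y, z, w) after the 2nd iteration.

(-0.9835, 0.2051, -0.6849, -0.5533)

Iteration 1:
  x = (-7 - (2)·0.0000 - (-1)·0.0000 - (1)·0.0000) / (7) = -1.0000
  y = (-3 - (2)·0.0000 - (3)·0.0000 - (3)·0.0000) / (12) = -0.2500
  z = (-10 - (3)·0.0000 - (-3)·0.0000 - (-3)·0.0000) / (13) = -0.7692
  w = (-5 - (-4)·0.0000 - (-2)·0.0000 - (3)·0.0000) / (13) = -0.3846
Iteration 2:
  x = (-7 - (2)·-0.2500 - (-1)·-0.7692 - (1)·-0.3846) / (7) = -0.9835
  y = (-3 - (2)·-1.0000 - (3)·-0.7692 - (3)·-0.3846) / (12) = 0.2051
  z = (-10 - (3)·-1.0000 - (-3)·-0.2500 - (-3)·-0.3846) / (13) = -0.6849
  w = (-5 - (-4)·-1.0000 - (-2)·-0.2500 - (3)·-0.7692) / (13) = -0.5533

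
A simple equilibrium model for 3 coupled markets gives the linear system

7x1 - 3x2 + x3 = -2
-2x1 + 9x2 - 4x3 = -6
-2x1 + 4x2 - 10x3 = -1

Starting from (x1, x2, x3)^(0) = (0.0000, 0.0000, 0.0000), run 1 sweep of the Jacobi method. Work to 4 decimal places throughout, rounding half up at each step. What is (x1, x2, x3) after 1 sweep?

Iteration 1:
  x1 = (-2 - (-3)·0.0000 - (1)·0.0000) / (7) = -0.2857
  x2 = (-6 - (-2)·0.0000 - (-4)·0.0000) / (9) = -0.6667
  x3 = (-1 - (-2)·0.0000 - (4)·0.0000) / (-10) = 0.1000

(-0.2857, -0.6667, 0.1000)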